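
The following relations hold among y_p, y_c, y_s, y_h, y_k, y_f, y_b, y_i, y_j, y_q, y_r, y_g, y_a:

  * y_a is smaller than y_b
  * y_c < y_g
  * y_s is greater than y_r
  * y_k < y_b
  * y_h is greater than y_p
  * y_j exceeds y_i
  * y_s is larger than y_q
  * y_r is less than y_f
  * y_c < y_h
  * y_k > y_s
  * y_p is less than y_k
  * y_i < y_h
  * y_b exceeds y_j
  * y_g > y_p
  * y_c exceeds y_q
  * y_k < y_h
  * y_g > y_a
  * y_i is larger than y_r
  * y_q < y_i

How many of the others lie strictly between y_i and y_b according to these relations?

The relations place y_i below y_b. An element lies strictly between them when it is forced above y_i and also forced below y_b.
Above y_i: {y_j, y_h}. Below y_b: {y_q, y_r, y_s, y_p, y_a, y_k, y_j}.
Intersection: {y_j} — 1.

1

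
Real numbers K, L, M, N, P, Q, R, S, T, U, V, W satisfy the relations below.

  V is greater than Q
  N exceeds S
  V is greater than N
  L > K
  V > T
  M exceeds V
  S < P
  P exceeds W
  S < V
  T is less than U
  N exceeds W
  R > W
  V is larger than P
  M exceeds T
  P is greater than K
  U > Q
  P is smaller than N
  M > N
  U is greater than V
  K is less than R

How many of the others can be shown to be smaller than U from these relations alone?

From U the given relations immediately reach Q, T, V.
From those, S, P, N — 6 in total.
From those, K, W — 8 in total.
No other element is forced below U by the given relations, so the count is 8.

8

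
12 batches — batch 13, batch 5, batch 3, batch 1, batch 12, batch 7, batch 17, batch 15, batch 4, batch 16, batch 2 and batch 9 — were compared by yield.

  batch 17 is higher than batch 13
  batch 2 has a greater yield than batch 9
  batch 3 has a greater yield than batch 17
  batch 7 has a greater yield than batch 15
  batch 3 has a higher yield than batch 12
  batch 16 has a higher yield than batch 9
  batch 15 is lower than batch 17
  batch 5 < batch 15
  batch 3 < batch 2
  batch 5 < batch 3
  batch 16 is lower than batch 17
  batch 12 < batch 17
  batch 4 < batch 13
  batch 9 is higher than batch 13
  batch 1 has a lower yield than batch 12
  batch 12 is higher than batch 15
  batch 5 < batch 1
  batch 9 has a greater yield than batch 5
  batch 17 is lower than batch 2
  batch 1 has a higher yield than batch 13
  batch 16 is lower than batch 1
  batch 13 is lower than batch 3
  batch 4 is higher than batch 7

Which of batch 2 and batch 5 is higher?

batch 2

batch 5 < batch 15 and batch 15 < batch 7 give batch 5 < batch 7.
Then batch 7 < batch 4 extends the chain to batch 4.
Then batch 4 < batch 13 extends the chain to batch 13.
Then batch 13 < batch 9 extends the chain to batch 9.
With batch 9 < batch 16: batch 5 < batch 15 < batch 7 < batch 4 < batch 13 < batch 9 < batch 16.
With batch 16 < batch 1: batch 5 < batch 15 < batch 7 < batch 4 < batch 13 < batch 9 < batch 16 < batch 1.
Then batch 1 < batch 12 extends the chain to batch 12.
Then batch 12 < batch 17 extends the chain to batch 17.
With batch 17 < batch 3: batch 5 < batch 15 < batch 7 < batch 4 < batch 13 < batch 9 < batch 16 < batch 1 < batch 12 < batch 17 < batch 3.
Then batch 3 < batch 2 extends the chain to batch 2.
So batch 5 < batch 2; batch 2 is the higher of the two.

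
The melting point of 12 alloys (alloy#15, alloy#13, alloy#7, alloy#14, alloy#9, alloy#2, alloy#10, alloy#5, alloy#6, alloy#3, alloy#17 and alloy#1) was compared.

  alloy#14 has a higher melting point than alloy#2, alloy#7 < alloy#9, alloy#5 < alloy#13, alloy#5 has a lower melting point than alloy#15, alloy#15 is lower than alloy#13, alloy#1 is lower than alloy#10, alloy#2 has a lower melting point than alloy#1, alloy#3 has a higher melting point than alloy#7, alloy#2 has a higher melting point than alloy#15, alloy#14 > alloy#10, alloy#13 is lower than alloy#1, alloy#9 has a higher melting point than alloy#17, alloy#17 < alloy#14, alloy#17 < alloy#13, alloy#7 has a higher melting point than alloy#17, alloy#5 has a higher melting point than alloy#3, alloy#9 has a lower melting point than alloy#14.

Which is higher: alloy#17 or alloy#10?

The relevant relations are alloy#17 < alloy#7; alloy#7 < alloy#3; alloy#3 < alloy#5; alloy#5 < alloy#13; alloy#13 < alloy#1; alloy#1 < alloy#10.
Together: alloy#17 < alloy#7 < alloy#3 < alloy#5 < alloy#13 < alloy#1 < alloy#10.
So alloy#17 < alloy#10; alloy#10 is the higher of the two.

alloy#10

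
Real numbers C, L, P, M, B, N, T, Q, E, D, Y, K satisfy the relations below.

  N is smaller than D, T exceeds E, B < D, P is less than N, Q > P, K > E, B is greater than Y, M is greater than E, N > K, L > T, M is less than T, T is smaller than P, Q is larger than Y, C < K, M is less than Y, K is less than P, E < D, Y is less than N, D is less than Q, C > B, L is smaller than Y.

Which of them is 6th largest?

C

The consecutive relations fix a unique order: E < M < T < L < Y < B < C < K < P < N < D < Q.
The 6th largest is C.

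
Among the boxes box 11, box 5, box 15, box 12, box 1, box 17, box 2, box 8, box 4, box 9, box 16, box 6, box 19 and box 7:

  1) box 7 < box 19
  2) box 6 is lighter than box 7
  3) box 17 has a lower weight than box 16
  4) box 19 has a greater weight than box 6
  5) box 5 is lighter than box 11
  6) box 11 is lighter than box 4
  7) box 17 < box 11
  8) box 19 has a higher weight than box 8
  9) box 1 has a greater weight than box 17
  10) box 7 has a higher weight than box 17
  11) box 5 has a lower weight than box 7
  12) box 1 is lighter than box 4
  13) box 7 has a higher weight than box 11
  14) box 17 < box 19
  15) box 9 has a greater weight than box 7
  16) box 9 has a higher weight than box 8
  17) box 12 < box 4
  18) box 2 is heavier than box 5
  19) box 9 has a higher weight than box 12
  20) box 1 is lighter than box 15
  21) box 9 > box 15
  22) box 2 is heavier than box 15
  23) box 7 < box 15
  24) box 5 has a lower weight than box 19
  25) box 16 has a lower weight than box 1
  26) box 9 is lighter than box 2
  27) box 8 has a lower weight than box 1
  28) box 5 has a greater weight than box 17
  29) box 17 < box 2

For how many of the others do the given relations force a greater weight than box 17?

10

Directly above box 17: box 5, box 11, box 16, box 1, box 7, box 19, box 2.
One step further: box 4, box 15, box 9 (10 so far).
Nothing else is reachable above box 17; 10 in all.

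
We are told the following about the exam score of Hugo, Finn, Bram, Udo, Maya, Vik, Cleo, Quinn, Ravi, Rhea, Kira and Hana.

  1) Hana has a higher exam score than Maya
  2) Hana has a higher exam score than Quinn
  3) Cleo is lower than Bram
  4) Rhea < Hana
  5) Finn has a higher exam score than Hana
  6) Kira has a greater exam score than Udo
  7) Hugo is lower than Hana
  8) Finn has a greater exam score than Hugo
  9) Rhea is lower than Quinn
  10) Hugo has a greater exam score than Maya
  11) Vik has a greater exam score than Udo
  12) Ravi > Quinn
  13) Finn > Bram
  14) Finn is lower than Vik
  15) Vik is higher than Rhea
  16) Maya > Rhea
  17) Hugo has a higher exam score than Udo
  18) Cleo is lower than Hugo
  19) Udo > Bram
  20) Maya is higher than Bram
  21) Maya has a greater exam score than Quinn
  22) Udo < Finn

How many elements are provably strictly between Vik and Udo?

Chaining upward from Udo reaches: Kira, Hugo, Hana, Finn.
Chaining downward from Vik reaches: Rhea, Cleo, Bram, Quinn, Maya, Hugo, Hana, Finn.
Strictly between Udo and Vik are those in both lists: Hugo, Hana, Finn — 3 elements.

3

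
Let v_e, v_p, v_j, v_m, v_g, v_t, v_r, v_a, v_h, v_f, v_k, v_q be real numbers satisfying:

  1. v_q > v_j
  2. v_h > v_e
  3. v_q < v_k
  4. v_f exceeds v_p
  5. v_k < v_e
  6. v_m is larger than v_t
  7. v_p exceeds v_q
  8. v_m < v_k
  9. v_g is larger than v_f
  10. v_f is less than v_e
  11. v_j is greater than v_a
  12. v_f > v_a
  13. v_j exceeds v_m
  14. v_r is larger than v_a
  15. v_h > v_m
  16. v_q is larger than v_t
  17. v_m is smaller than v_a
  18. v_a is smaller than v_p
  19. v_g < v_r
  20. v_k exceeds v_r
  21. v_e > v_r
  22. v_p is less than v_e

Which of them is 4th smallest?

v_j

Chaining the given pairs: v_t < v_m < v_a < v_j < v_q < v_p < v_f < v_g < v_r < v_k < v_e < v_h.
The 4th smallest is v_j.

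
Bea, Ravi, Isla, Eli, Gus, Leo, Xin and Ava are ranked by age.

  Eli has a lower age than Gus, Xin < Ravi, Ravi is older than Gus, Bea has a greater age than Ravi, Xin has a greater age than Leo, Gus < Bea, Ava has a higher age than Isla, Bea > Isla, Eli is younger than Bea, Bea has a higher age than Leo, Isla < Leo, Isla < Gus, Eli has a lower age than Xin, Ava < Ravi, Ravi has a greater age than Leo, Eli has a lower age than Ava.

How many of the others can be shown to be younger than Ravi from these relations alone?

From Ravi the given relations immediately reach Leo, Xin, Gus, Ava.
From those, Isla, Eli — 6 in total.
No other element is forced below Ravi by the given relations, so the count is 6.

6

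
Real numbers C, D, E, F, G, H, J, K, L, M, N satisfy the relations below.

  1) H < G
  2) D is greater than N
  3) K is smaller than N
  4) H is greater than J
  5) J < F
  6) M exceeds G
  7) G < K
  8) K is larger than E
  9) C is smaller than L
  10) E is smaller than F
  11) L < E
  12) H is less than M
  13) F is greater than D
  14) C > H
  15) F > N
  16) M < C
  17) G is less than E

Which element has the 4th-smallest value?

M

The consecutive relations fix a unique order: J < H < G < M < C < L < E < K < N < D < F.
The 4th smallest is M.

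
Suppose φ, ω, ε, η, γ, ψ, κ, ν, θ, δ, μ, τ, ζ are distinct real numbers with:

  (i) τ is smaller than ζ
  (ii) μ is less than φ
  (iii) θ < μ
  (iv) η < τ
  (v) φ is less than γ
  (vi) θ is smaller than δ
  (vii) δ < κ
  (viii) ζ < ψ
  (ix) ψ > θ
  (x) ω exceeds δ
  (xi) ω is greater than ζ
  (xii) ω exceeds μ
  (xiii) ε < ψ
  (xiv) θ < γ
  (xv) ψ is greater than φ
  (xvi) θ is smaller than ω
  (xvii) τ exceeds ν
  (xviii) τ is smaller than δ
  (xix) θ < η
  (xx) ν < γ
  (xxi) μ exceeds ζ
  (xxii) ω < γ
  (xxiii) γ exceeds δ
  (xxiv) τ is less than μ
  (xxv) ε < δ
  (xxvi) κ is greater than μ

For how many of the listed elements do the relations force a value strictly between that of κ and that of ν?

The relations place ν below κ. An element lies strictly between them when it is forced above ν and also forced below κ.
Above ν: {τ, δ, ζ, μ, ω, φ, γ, ψ}. Below κ: {θ, ε, η, τ, δ, ζ, μ}.
Intersection: {τ, δ, ζ, μ} — 4.

4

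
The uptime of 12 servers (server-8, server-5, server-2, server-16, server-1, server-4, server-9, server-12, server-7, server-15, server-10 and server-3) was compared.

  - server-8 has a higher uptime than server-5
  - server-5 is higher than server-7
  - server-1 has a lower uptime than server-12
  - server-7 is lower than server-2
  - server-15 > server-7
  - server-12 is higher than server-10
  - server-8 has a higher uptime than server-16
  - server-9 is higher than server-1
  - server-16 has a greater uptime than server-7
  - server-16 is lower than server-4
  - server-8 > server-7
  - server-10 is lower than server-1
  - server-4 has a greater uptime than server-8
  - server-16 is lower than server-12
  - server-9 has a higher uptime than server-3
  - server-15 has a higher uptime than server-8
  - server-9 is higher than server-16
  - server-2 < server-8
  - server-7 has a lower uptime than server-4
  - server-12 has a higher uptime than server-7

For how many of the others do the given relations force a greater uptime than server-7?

8

The elements the relations force above server-7 are server-5, server-2, server-16, server-8, server-4, server-9, server-12, server-15 — no chain reaches any other.
That is 8.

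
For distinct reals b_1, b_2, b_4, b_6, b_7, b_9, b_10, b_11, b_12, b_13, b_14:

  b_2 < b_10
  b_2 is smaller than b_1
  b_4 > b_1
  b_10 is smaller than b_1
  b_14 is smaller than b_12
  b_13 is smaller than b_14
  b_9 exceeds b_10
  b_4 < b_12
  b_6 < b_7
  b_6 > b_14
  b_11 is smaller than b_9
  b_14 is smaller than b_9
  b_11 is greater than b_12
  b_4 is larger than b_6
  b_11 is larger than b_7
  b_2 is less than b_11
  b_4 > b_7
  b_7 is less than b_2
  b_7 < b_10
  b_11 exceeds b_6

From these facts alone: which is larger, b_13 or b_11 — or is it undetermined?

b_11

Link the given pairs in sequence: b_13 < b_14; b_14 < b_6; b_6 < b_7; b_7 < b_2; b_2 < b_10; b_10 < b_1; b_1 < b_4; b_4 < b_12; b_12 < b_11.
Chaining these gives b_13 < b_14 < b_6 < b_7 < b_2 < b_10 < b_1 < b_4 < b_12 < b_11.
So b_11 is larger.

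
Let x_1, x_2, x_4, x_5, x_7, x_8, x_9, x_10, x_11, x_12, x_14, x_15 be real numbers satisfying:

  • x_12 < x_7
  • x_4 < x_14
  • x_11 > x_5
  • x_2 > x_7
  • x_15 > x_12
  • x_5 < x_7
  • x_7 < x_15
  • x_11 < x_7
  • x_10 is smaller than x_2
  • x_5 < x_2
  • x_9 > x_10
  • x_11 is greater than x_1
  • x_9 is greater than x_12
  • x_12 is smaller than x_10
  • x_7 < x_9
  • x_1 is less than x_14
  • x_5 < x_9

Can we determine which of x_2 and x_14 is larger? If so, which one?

Following every chain through x_14: below x_14 we get x_1, x_4.
x_2 is not reached, and no chain runs the other way from x_2 to x_14.
So the given relations leave the order of x_14 and x_2 undetermined.

undetermined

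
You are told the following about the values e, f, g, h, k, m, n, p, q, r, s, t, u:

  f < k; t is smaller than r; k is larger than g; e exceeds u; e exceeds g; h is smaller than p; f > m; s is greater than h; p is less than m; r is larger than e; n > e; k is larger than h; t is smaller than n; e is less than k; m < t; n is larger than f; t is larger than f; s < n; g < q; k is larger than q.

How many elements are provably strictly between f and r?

1

The relations place f below r. An element lies strictly between them when it is forced above f and also forced below r.
Above f: {t, k, n}. Below r: {h, g, p, m, u, t, e}.
Intersection: {t} — 1.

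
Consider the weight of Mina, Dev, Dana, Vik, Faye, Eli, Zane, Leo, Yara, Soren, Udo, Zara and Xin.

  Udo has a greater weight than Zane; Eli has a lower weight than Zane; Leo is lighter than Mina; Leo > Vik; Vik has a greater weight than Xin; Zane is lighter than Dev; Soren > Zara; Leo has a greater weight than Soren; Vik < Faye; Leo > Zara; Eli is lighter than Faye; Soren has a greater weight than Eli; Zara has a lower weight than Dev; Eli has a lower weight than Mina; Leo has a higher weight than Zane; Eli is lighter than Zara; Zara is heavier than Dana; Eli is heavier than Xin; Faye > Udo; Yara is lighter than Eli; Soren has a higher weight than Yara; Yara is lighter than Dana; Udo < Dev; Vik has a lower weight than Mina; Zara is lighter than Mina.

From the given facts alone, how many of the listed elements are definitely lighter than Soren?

5

Directly below Soren: Yara, Eli, Zara.
One step further: Xin, Dana (5 so far).
Nothing else is reachable below Soren; 5 in all.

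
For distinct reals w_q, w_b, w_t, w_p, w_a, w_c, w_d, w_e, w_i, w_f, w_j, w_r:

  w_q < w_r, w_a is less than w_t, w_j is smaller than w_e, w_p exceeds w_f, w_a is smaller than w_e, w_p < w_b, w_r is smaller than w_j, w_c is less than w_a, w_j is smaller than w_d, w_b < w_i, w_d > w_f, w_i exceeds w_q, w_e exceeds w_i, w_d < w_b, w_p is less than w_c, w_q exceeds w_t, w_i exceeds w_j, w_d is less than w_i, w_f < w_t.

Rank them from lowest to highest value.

w_f < w_p < w_c < w_a < w_t < w_q < w_r < w_j < w_d < w_b < w_i < w_e

Nothing is placed below w_f, so it is least; from there w_f < w_p; w_p < w_c; w_c < w_a; w_a < w_t; w_t < w_q; w_q < w_r; w_r < w_j; w_j < w_d; w_d < w_b; w_b < w_i; w_i < w_e, each given directly.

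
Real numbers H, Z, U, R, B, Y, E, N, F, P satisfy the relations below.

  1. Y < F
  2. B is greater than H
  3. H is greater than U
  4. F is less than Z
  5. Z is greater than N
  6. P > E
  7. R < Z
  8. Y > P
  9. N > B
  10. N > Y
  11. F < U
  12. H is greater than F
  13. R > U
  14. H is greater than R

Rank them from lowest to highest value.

E < P < Y < F < U < R < H < B < N < Z

Nothing is placed below E, so it is least; from there E < P; P < Y; Y < F; F < U; U < R; R < H; H < B; B < N; N < Z, each given directly.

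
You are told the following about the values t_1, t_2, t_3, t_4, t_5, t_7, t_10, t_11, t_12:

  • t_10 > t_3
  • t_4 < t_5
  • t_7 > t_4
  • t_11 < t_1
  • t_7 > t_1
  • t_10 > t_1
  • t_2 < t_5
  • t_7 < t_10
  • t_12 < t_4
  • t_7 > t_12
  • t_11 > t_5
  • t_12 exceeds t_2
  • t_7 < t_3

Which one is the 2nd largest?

Piecing the relations together gives one ordering: t_2 < t_12 < t_4 < t_5 < t_11 < t_1 < t_7 < t_3 < t_10.
Counting 2 from the largest end gives t_3.

t_3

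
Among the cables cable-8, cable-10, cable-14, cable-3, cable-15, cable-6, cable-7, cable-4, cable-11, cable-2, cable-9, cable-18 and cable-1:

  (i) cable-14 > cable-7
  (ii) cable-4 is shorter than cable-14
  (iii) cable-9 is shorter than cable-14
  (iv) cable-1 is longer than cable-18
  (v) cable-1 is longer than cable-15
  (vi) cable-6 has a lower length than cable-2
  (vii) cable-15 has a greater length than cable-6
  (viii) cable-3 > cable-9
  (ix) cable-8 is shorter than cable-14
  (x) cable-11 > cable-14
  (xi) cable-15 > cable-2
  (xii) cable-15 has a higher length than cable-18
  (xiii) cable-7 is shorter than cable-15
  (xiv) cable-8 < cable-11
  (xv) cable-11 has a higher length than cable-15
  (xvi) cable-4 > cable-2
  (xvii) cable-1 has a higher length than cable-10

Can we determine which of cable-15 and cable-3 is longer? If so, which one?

undetermined

Following every chain through cable-3: below cable-3 we get cable-9.
cable-15 is not reached, and no chain runs the other way from cable-15 to cable-3.
So the given relations leave the order of cable-3 and cable-15 undetermined.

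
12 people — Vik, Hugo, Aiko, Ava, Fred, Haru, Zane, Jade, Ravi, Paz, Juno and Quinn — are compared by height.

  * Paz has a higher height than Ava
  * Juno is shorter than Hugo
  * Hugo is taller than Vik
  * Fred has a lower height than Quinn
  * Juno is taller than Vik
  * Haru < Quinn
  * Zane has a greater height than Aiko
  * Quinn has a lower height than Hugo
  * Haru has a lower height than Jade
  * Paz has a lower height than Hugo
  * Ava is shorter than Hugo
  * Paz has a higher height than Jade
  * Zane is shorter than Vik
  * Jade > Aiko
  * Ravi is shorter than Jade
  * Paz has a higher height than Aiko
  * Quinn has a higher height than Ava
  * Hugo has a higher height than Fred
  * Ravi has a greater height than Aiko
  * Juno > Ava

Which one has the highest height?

Chaining downward from Hugo: directly below it, Ava, Vik, Fred, Quinn, Paz, Juno; then Haru, Aiko, Zane, Jade; then Ravi.
That covers every other element, and nothing is given above Hugo, so Hugo is the highest height.

Hugo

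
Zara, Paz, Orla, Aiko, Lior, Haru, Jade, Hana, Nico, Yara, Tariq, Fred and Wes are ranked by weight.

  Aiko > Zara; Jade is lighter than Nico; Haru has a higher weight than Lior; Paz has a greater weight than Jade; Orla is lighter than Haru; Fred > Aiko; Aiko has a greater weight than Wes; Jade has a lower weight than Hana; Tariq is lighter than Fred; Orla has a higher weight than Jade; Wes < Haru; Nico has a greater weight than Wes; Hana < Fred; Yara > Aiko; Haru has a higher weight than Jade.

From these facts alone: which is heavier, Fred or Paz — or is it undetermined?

Following every chain through Paz: below Paz we get Jade.
Fred is not reached, and no chain runs the other way from Fred to Paz.
So the given relations leave the order of Paz and Fred undetermined.

undetermined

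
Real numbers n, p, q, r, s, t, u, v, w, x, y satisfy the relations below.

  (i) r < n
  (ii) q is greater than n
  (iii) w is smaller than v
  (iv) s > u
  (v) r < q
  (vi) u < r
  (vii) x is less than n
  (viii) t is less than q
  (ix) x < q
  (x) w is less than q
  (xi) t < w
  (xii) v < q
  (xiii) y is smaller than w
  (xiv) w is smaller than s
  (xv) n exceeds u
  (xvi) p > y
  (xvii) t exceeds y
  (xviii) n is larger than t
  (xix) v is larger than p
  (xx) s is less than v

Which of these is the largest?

q

y is not greatest since y < p; x is not greatest since x < n; p is not greatest since p < v; t is not greatest since t < w; w is not greatest since w < s; u is not greatest since u < r; s is not greatest since s < v; r is not greatest since r < q; v is not greatest since v < q; n is not greatest since n < q.
Only q has nothing above it, so q is the largest.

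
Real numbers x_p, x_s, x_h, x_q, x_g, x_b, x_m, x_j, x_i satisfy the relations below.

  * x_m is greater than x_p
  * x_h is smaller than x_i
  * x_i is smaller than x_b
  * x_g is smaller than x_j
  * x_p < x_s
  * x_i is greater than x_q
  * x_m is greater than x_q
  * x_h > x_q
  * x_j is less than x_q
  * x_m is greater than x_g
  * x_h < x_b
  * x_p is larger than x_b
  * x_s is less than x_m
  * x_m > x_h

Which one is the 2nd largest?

The consecutive relations fix a unique order: x_g < x_j < x_q < x_h < x_i < x_b < x_p < x_s < x_m.
Counting 2 from the largest end gives x_s.

x_s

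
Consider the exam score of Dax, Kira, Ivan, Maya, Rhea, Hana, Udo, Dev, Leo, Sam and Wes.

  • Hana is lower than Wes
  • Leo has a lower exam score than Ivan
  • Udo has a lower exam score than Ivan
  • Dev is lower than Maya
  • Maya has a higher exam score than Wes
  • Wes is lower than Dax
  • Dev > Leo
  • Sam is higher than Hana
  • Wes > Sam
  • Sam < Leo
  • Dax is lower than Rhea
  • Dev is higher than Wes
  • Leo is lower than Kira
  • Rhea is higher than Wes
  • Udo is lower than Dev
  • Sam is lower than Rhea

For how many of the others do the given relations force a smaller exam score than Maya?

From Maya the given relations immediately reach Wes, Dev.
From those, Udo, Hana, Sam, Leo — 6 in total.
No other element is forced below Maya by the given relations, so the count is 6.

6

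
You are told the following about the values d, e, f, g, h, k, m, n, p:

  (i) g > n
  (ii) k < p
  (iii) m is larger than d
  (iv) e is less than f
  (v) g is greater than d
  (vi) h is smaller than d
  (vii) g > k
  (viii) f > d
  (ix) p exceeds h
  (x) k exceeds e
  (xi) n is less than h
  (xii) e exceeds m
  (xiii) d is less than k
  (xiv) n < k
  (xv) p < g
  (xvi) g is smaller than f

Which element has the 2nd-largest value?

g

Chaining the given pairs: n < h < d < m < e < k < p < g < f.
The 2nd largest is g.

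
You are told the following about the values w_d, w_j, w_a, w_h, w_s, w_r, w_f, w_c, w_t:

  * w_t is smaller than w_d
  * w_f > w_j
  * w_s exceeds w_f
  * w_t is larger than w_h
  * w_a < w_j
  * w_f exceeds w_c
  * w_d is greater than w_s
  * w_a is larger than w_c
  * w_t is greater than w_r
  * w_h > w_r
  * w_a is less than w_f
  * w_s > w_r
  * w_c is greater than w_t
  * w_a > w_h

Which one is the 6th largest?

The consecutive relations fix a unique order: w_r < w_h < w_t < w_c < w_a < w_j < w_f < w_s < w_d.
The 6th largest is w_c.

w_c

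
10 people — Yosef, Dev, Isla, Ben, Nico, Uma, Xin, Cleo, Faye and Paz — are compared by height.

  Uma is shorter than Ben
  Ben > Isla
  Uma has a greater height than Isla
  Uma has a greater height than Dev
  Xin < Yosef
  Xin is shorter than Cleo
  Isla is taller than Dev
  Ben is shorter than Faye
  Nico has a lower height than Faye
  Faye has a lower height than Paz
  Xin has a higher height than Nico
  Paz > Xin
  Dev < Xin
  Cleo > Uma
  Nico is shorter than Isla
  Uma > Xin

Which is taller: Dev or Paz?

Following the relations from Dev: Dev < Xin < Uma < Ben < Faye < Paz.
So Dev < Paz; Paz is the taller of the two.

Paz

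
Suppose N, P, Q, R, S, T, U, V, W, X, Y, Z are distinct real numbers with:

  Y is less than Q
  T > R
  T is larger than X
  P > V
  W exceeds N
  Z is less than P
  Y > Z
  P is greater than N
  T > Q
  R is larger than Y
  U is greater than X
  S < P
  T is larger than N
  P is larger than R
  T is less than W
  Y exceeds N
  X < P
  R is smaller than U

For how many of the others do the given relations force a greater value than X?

4

From X the given relations immediately reach U, P, T.
From those, W — 4 in total.
Nothing else is reachable above X; 4 in all.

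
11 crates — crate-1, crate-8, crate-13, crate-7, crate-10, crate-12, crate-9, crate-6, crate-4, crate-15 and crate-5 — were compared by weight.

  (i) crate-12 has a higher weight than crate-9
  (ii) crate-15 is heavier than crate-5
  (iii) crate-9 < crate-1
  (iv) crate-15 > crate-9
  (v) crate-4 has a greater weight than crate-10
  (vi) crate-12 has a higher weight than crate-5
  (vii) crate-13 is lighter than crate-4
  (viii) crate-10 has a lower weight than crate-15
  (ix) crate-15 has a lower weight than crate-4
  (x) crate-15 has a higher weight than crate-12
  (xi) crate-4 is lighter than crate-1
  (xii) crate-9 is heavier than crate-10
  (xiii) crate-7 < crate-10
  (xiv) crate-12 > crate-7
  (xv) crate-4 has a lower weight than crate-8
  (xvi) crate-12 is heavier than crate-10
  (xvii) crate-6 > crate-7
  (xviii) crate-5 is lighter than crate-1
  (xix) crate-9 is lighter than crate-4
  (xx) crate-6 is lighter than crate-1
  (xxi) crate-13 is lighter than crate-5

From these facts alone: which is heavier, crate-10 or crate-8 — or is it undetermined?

crate-10 < crate-9 and crate-9 < crate-12 give crate-10 < crate-12.
Then crate-12 < crate-15 extends the chain to crate-15.
Then crate-15 < crate-4 extends the chain to crate-4.
Then crate-4 < crate-8 extends the chain to crate-8.
So crate-8 is heavier.

crate-8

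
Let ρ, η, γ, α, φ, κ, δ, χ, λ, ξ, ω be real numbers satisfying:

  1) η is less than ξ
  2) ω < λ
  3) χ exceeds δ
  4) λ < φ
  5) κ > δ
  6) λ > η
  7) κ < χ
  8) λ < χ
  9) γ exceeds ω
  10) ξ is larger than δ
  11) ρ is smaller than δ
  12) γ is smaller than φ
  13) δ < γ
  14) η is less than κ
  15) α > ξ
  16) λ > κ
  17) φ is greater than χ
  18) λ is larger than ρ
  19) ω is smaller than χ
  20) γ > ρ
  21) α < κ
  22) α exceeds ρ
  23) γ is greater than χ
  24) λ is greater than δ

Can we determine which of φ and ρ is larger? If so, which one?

ρ < δ and δ < ξ give ρ < ξ.
With ξ < α: ρ < δ < ξ < α.
With α < κ: ρ < δ < ξ < α < κ.
With κ < λ: ρ < δ < ξ < α < κ < λ.
Then λ < χ extends the chain to χ.
Then χ < γ extends the chain to γ.
Then γ < φ extends the chain to φ.
So φ is larger.

φ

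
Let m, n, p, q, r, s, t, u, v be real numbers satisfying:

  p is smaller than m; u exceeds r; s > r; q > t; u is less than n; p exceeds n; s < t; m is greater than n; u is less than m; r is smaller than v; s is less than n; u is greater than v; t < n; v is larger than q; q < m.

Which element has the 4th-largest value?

Chaining the given pairs: r < s < t < q < v < u < n < p < m.
Counting 4 from the largest end gives u.

u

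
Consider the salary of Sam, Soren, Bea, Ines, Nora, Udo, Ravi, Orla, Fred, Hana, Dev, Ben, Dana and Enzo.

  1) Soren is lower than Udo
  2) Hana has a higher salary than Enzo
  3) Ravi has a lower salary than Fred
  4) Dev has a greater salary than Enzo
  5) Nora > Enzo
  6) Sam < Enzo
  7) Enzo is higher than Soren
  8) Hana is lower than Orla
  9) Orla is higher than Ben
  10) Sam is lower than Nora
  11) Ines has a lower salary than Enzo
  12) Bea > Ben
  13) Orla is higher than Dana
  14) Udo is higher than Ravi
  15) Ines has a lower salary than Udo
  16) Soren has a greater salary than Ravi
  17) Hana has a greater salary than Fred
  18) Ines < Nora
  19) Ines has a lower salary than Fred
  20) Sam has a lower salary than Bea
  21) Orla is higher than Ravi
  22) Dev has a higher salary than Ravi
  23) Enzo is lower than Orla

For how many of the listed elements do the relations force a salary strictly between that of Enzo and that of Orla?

1

Chaining upward from Enzo reaches: Nora, Dev, Hana.
Chaining downward from Orla reaches: Ines, Ravi, Soren, Sam, Dana, Fred, Ben, Hana.
Strictly between Enzo and Orla are those in both lists: Hana — 1 element.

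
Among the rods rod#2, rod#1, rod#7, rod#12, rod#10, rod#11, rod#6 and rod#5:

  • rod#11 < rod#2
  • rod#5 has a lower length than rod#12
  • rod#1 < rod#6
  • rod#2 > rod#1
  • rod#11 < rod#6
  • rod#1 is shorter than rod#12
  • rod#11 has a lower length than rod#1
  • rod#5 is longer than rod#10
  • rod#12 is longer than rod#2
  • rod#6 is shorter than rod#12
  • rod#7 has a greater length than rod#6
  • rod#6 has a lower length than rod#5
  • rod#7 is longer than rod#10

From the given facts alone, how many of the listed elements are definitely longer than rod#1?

The elements the relations force above rod#1 are rod#6, rod#7, rod#5, rod#2, rod#12 — no chain reaches any other.
That is 5.

5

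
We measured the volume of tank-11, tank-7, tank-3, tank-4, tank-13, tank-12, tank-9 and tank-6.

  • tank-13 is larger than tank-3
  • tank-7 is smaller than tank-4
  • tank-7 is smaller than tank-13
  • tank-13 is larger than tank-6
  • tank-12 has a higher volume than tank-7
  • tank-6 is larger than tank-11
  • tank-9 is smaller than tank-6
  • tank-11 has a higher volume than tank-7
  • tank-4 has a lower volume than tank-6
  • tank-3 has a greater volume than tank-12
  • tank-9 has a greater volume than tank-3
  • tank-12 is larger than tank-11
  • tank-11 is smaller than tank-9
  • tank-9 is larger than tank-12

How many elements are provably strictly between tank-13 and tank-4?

1

Chaining upward from tank-4 reaches: tank-6.
Chaining downward from tank-13 reaches: tank-7, tank-11, tank-12, tank-3, tank-9, tank-6.
Strictly between tank-4 and tank-13 are those in both lists: tank-6 — 1 element.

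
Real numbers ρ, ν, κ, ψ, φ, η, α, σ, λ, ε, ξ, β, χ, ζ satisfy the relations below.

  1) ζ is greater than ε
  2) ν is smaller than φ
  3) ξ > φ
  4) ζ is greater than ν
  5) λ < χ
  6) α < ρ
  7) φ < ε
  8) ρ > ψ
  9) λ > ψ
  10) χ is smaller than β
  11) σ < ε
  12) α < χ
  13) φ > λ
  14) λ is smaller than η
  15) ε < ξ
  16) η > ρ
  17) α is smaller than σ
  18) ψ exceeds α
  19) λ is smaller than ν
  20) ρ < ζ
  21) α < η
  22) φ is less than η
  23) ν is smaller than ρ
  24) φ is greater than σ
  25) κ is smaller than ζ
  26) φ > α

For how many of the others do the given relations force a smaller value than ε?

The elements the relations force below ε are α, ψ, λ, ν, σ, φ — no chain reaches any other.
That is 6.

6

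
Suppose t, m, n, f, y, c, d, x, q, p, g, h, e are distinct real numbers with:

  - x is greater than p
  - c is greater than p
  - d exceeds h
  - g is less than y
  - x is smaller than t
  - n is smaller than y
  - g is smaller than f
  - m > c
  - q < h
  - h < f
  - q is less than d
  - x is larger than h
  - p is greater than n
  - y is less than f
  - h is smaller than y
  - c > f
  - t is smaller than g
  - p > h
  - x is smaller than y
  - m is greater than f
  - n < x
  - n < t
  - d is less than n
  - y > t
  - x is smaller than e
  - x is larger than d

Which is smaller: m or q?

q

Following the relations from q: q < h < d < n < p < x < t < g < y < f < c < m.
So q < m; q is the smaller of the two.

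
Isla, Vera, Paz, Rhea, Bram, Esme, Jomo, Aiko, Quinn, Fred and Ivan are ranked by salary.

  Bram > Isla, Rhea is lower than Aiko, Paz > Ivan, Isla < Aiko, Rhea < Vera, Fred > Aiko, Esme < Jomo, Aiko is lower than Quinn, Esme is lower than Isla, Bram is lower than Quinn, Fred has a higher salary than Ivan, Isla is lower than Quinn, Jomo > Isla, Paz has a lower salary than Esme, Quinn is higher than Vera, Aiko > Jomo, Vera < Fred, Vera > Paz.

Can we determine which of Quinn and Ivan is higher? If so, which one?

The relevant relations are Ivan < Paz; Paz < Esme; Esme < Isla; Isla < Jomo; Jomo < Aiko; Aiko < Quinn.
Together: Ivan < Paz < Esme < Isla < Jomo < Aiko < Quinn.
So Quinn is higher.

Quinn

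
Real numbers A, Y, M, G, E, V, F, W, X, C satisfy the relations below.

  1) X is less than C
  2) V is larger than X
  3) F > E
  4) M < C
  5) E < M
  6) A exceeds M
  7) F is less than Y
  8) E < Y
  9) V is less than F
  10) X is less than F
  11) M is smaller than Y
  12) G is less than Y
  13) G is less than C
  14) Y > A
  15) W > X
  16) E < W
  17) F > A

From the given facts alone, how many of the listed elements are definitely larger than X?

The elements the relations force above X are W, V, F, C, Y — no chain reaches any other.
That is 5.

5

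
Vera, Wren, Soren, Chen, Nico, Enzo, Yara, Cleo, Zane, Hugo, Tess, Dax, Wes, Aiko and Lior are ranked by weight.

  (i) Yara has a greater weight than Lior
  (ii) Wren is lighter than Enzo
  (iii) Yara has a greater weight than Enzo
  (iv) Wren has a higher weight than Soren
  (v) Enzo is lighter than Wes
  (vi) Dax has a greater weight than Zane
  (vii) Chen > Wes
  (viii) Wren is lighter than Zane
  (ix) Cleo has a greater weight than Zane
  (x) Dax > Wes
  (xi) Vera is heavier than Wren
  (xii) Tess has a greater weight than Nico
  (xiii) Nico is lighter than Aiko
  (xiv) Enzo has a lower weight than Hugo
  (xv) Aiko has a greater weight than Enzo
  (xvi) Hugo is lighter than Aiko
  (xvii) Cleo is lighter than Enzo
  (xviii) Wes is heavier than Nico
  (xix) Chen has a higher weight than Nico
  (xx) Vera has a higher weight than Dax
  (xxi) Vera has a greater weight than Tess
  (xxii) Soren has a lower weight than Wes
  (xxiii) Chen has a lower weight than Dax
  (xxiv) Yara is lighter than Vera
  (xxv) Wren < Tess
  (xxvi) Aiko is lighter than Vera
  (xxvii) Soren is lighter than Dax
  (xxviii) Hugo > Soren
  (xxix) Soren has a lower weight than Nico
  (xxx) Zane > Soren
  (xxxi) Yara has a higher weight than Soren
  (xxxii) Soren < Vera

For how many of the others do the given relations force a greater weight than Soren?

Directly above Soren: Wren, Zane, Nico, Wes, Dax, Hugo, Yara, Vera.
One step further: Cleo, Enzo, Chen, Aiko, Tess (13 so far).
Nothing else is reachable above Soren; 13 in all.

13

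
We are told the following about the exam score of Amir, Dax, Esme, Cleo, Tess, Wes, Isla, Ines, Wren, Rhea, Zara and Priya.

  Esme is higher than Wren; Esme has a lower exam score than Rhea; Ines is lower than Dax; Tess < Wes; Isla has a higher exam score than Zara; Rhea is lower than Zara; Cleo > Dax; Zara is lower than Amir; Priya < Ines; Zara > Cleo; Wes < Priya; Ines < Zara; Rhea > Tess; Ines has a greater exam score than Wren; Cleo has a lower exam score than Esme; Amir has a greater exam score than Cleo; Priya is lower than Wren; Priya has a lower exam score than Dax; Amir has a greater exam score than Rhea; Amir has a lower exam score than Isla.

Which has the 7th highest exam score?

Dax

The consecutive relations fix a unique order: Tess < Wes < Priya < Wren < Ines < Dax < Cleo < Esme < Rhea < Zara < Amir < Isla.
Counting 7 from the largest end gives Dax.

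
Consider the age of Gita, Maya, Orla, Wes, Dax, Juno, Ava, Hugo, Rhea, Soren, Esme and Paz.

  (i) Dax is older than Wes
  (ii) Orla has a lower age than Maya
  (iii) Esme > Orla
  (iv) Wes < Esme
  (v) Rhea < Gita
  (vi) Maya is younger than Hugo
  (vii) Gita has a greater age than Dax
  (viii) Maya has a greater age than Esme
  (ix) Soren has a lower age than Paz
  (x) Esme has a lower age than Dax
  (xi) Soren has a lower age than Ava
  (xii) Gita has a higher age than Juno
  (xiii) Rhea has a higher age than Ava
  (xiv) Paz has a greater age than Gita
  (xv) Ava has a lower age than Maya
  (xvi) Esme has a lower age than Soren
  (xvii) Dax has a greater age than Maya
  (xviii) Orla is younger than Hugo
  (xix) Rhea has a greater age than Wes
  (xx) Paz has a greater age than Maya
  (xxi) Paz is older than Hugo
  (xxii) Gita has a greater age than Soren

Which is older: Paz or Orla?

Orla < Esme and Esme < Soren give Orla < Soren.
Then Soren < Ava extends the chain to Ava.
Then Ava < Maya extends the chain to Maya.
With Maya < Dax: Orla < Esme < Soren < Ava < Maya < Dax.
Then Dax < Gita extends the chain to Gita.
With Gita < Paz: Orla < Esme < Soren < Ava < Maya < Dax < Gita < Paz.
So Orla < Paz; Paz is the older of the two.

Paz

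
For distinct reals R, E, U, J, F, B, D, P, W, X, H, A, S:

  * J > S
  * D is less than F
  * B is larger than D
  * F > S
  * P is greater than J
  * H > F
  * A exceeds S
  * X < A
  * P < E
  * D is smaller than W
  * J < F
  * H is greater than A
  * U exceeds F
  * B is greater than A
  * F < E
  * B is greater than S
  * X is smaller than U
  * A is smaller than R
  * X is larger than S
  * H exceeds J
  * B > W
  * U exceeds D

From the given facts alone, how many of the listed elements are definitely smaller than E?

Directly below E: P, F.
One step further: S, J, D (5 so far).
No other element is forced below E by the given relations, so the count is 5.

5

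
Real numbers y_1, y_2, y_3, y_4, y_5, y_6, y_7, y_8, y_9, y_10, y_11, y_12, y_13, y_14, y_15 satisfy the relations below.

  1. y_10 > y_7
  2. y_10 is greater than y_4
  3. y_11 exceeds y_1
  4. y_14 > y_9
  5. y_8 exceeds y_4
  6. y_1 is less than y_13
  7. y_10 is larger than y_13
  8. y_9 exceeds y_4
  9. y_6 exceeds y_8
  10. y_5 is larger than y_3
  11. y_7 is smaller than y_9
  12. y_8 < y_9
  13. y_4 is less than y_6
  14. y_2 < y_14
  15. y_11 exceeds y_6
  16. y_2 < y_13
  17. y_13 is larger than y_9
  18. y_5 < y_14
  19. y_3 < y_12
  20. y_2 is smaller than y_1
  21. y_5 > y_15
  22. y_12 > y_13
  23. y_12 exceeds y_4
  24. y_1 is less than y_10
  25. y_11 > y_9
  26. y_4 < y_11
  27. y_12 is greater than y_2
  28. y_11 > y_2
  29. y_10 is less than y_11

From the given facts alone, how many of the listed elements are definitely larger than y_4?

From y_4 the given relations immediately reach y_8, y_9, y_10, y_6, y_11, y_12.
From those, y_13, y_14 — 8 in total.
Nothing else is reachable above y_4; 8 in all.

8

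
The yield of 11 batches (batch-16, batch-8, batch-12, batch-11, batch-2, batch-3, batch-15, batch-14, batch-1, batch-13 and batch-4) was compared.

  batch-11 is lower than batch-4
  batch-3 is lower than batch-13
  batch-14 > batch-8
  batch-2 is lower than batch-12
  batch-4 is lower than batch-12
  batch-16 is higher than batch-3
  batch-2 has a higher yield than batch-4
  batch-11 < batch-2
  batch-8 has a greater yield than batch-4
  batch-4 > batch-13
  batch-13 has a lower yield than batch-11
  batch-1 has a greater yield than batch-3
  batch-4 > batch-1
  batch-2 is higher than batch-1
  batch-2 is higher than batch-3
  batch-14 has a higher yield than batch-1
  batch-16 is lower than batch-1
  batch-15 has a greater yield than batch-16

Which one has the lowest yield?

batch-16 is not least since batch-3 < batch-16; batch-1 is not least since batch-16 < batch-1; batch-13 is not least since batch-3 < batch-13; batch-11 is not least since batch-13 < batch-11; batch-4 is not least since batch-11 < batch-4; batch-15 is not least since batch-16 < batch-15; batch-2 is not least since batch-3 < batch-2; batch-12 is not least since batch-4 < batch-12; batch-8 is not least since batch-4 < batch-8; batch-14 is not least since batch-8 < batch-14.
Only batch-3 has nothing below it, so batch-3 is the lowest yield.

batch-3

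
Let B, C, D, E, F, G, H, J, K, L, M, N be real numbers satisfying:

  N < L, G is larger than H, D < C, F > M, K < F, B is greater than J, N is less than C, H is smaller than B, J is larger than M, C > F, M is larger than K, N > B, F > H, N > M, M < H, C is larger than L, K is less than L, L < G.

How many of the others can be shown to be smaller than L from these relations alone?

6

Directly below L: K, N.
One step further: M, B (4 so far).
One step further: J, H (6 so far).
No other element is forced below L by the given relations, so the count is 6.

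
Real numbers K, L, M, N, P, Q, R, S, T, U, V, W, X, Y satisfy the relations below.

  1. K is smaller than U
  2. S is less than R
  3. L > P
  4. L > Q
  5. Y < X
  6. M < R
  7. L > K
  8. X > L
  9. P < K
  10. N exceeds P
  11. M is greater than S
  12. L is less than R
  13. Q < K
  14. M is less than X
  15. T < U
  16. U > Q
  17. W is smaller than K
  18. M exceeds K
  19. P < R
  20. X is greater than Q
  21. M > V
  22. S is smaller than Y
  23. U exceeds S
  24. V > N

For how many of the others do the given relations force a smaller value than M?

Directly below M: V, S, K.
One step further: Q, W, P, N (7 so far).
No other element is forced below M by the given relations, so the count is 7.

7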